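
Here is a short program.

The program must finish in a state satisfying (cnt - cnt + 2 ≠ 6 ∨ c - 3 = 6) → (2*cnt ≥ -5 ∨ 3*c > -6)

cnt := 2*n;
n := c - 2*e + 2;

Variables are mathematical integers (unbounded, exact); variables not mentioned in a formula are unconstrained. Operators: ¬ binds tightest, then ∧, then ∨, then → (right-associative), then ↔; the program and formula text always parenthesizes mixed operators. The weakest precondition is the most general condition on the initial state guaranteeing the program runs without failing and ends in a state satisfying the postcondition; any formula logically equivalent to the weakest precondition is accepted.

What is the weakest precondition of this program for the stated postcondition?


Working backward. After the program, the postcondition (cnt - cnt + 2 ≠ 6 ∨ c - 3 = 6) → (2*cnt ≥ -5 ∨ 3*c > -6) must hold; in canonical form it is 2*cnt ≥ -5 ∨ 3*c > -6.
Before n := c - 2*e + 2: 2*cnt ≥ -5 ∨ 3*c > -6
Before cnt := 2*n: 4*n ≥ -5 ∨ 3*c > -6
Answer: WP = 4*n ≥ -5 ∨ 3*c > -6


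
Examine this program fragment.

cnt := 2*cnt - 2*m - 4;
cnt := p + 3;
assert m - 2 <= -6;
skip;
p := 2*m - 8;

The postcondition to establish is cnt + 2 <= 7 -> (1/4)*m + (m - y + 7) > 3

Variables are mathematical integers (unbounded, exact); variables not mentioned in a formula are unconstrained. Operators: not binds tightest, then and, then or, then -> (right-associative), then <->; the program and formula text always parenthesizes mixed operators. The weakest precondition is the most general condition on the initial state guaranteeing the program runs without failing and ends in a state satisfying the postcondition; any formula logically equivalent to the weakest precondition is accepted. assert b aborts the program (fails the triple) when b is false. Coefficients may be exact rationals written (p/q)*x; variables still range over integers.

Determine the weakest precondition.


Working backward. After the program, the postcondition cnt + 2 <= 7 -> (1/4)*m + (m - y + 7) > 3 must hold; in canonical form it is cnt <= 5 -> (5/4)*m > y - 4.
Before p := 2*m - 8: cnt <= 5 -> (5/4)*m > y - 4
Before skip: cnt <= 5 -> (5/4)*m > y - 4
Before assert m - 2 <= -6: m <= -4 and (cnt <= 5 -> (5/4)*m > y - 4)
Before cnt := p + 3: m <= -4 and (p <= 2 -> (5/4)*m > y - 4)
Before cnt := 2*cnt - 2*m - 4: m <= -4 and (p <= 2 -> (5/4)*m > y - 4)
Answer: WP = m <= -4 and (p <= 2 -> (5/4)*m > y - 4)


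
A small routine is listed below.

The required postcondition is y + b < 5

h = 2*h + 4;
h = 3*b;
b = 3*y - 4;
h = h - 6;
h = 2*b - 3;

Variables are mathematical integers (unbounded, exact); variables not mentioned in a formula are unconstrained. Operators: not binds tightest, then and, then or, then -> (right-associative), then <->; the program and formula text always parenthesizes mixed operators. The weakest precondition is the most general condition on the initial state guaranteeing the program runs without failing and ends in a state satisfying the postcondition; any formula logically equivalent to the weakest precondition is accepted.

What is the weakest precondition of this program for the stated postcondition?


Working backward. After the program, the postcondition y + b < 5 must hold; in canonical form it is b + y < 5.
Before h := 2*b - 3: b + y < 5
Before h := h - 6: b + y < 5
Before b := 3*y - 4: 4*y < 9
Before h := 3*b: 4*y < 9
Before h := 2*h + 4: 4*y < 9
Answer: WP = 4*y < 9


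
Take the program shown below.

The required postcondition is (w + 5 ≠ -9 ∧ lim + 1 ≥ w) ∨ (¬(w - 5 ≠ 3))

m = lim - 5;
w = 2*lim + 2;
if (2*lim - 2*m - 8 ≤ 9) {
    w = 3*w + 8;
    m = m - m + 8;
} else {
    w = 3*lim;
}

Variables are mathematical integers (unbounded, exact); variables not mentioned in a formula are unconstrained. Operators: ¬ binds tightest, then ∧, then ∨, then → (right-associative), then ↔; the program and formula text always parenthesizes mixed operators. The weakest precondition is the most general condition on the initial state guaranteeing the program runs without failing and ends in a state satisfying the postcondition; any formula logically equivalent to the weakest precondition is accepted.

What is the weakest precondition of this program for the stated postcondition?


Working backward. After the program, the postcondition (w + 5 ≠ -9 ∧ lim + 1 ≥ w) ∨ (¬(w - 5 ≠ 3)) must hold; in canonical form it is (w ≠ -14 ∧ lim ≥ w - 1) ∨ (¬(w ≠ 8)).
Then branch requires (3*w ≠ -22 ∧ lim ≥ 3*w + 7) ∨ (¬(3*w ≠ 0)); else branch requires (3*lim ≠ -14 ∧ 2*lim ≤ 1) ∨ (¬(3*lim ≠ 8)).
Before the if: (2*lim ≤ 2*m + 17 → ((3*w ≠ -22 ∧ lim ≥ 3*w + 7) ∨ (¬(3*w ≠ 0)))) ∧ ((¬(2*lim ≤ 2*m + 17)) → ((3*lim ≠ -14 ∧ 2*lim ≤ 1) ∨ (¬(3*lim ≠ 8))))
Before w := 2*lim + 2: (2*lim ≤ 2*m + 17 → ((6*lim ≠ -28 ∧ 5*lim ≤ -13) ∨ (¬(6*lim ≠ -6)))) ∧ ((¬(2*lim ≤ 2*m + 17)) → ((3*lim ≠ -14 ∧ 2*lim ≤ 1) ∨ (¬(3*lim ≠ 8))))
Before m := lim - 5: (6*lim ≠ -28 ∧ 5*lim ≤ -13) ∨ (¬(6*lim ≠ -6))
Answer: WP = (6*lim ≠ -28 ∧ 5*lim ≤ -13) ∨ (¬(6*lim ≠ -6))


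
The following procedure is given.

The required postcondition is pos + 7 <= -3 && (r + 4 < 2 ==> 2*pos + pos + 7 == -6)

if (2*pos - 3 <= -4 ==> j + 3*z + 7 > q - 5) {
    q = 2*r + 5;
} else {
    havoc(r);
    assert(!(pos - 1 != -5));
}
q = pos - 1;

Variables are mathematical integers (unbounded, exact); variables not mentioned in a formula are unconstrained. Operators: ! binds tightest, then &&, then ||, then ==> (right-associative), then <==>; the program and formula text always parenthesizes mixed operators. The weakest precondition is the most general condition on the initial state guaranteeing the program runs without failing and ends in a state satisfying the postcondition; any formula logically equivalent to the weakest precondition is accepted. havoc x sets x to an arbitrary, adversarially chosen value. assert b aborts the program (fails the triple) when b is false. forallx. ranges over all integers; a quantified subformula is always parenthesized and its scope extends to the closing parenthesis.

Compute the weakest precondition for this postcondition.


Working backward. After the program, the postcondition pos + 7 <= -3 && (r + 4 < 2 ==> 2*pos + pos + 7 == -6) must hold; in canonical form it is pos <= -10 && (r < -2 ==> 3*pos == -13).
Before q := pos - 1: pos <= -10 && (r < -2 ==> 3*pos == -13)
Then branch requires pos <= -10 && (r < -2 ==> 3*pos == -13); else branch requires forall r_1. ((!(pos != -4)) && pos <= -10 && (r_1 < -2 ==> 3*pos == -13)).
Before the if: ((2*pos <= -1 ==> j + 3*z > q - 12) ==> (pos <= -10 && (r < -2 ==> 3*pos == -13))) && ((!(2*pos <= -1 ==> j + 3*z > q - 12)) ==> (forall r_1. ((!(pos != -4)) && pos <= -10 && (r_1 < -2 ==> 3*pos == -13))))
Answer: WP = ((2*pos <= -1 ==> j + 3*z > q - 12) ==> (pos <= -10 && (r < -2 ==> 3*pos == -13))) && ((!(2*pos <= -1 ==> j + 3*z > q - 12)) ==> (forall r_1. ((!(pos != -4)) && pos <= -10 && (r_1 < -2 ==> 3*pos == -13))))


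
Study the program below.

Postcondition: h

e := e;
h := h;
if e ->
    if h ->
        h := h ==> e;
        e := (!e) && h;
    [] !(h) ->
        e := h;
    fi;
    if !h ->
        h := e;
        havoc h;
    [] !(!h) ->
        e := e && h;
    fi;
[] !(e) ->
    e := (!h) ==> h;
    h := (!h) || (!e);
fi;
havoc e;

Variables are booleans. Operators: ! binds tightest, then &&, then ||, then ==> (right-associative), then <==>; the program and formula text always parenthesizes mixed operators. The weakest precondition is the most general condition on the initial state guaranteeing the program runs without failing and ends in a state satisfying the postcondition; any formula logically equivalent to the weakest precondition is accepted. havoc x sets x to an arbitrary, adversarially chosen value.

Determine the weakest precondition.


Working backward. After the program, h must hold.
Before havoc e: h
Then branch requires (h ==> (h ==> e)) && ((!h) ==> h); else branch requires (!h) || (!((!h) ==> h)).
Before the if: (e ==> ((h ==> (h ==> e)) && ((!h) ==> h))) && ((!e) ==> ((!h) || (!((!h) ==> h))))
Before h := h: (e ==> ((h ==> (h ==> e)) && ((!h) ==> h))) && ((!e) ==> ((!h) || (!((!h) ==> h))))
Before e := e: (e ==> ((h ==> (h ==> e)) && ((!h) ==> h))) && ((!e) ==> ((!h) || (!((!h) ==> h))))
Answer: WP = (e ==> ((h ==> (h ==> e)) && ((!h) ==> h))) && ((!e) ==> ((!h) || (!((!h) ==> h))))


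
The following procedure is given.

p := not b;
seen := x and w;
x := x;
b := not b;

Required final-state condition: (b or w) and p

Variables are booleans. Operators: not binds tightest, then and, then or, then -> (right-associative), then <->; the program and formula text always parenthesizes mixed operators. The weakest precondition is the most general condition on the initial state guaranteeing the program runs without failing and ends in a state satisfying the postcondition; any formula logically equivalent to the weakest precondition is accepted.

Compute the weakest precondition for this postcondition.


Working backward. After the program, (b or w) and p must hold.
Before b := not b: ((not b) or w) and p
Before x := x: ((not b) or w) and p
Before seen := x and w: ((not b) or w) and p
Before p := not b: ((not b) or w) and (not b)
Answer: WP = ((not b) or w) and (not b)


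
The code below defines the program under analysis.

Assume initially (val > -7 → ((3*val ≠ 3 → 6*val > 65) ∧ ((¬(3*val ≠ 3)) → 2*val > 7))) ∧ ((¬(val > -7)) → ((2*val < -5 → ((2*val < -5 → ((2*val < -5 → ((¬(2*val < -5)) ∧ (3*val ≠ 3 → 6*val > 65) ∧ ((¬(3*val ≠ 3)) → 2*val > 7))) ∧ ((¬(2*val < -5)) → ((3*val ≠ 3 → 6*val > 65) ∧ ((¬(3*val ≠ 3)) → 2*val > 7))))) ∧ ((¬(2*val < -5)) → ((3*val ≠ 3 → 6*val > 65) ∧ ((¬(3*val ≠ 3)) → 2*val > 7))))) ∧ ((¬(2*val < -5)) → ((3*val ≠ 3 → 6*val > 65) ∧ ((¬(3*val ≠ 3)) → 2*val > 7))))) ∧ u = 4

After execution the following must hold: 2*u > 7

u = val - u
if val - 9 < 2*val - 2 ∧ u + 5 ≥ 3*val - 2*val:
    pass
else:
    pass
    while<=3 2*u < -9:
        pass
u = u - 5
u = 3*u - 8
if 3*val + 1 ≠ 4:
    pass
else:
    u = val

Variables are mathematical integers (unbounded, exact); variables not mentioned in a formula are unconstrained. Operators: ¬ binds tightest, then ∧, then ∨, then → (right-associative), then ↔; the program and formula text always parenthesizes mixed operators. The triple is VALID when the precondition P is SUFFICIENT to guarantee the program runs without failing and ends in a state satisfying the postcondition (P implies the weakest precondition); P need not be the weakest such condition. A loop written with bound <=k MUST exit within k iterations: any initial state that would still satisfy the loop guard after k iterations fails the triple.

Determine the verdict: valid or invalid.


Working backward. After the program, 2*u > 7 must hold.
Then branch requires 2*u > 7; else branch requires 2*val > 7.
Before the if: (3*val ≠ 3 → 2*u > 7) ∧ ((¬(3*val ≠ 3)) → 2*val > 7)
Before u := 3*u - 8: (3*val ≠ 3 → 6*u > 23) ∧ ((¬(3*val ≠ 3)) → 2*val > 7)
Before u := u - 5: (3*val ≠ 3 → 6*u > 53) ∧ ((¬(3*val ≠ 3)) → 2*val > 7)
Then branch requires (3*val ≠ 3 → 6*u > 53) ∧ ((¬(3*val ≠ 3)) → 2*val > 7); else branch requires (2*u < -9 → ((2*u < -9 → ((2*u < -9 → ((¬(2*u < -9)) ∧ (3*val ≠ 3 → 6*u > 53) ∧ ((¬(3*val ≠ 3)) → 2*val > 7))) ∧ ((¬(2*u < -9)) → ((3*val ≠ 3 → 6*u > 53) ∧ ((¬(3*val ≠ 3)) → 2*val > 7))))) ∧ ((¬(2*u < -9)) → ((3*val ≠ 3 → 6*u > 53) ∧ ((¬(3*val ≠ 3)) → 2*val > 7))))) ∧ ((¬(2*u < -9)) → ((3*val ≠ 3 → 6*u > 53) ∧ ((¬(3*val ≠ 3)) → 2*val > 7))).
Before the if: ((val > -7 ∧ u ≥ val - 5) → ((3*val ≠ 3 → 6*u > 53) ∧ ((¬(3*val ≠ 3)) → 2*val > 7))) ∧ ((¬(val > -7 ∧ u ≥ val - 5)) → ((2*u < -9 → ((2*u < -9 → ((2*u < -9 → ((¬(2*u < -9)) ∧ (3*val ≠ 3 → 6*u > 53) ∧ ((¬(3*val ≠ 3)) → 2*val > 7))) ∧ ((¬(2*u < -9)) → ((3*val ≠ 3 → 6*u > 53) ∧ ((¬(3*val ≠ 3)) → 2*val > 7))))) ∧ ((¬(2*u < -9)) → ((3*val ≠ 3 → 6*u > 53) ∧ ((¬(3*val ≠ 3)) → 2*val > 7))))) ∧ ((¬(2*u < -9)) → ((3*val ≠ 3 → 6*u > 53) ∧ ((¬(3*val ≠ 3)) → 2*val > 7)))))
Before u := val - u: ((val > -7 ∧ u ≤ 5) → ((3*val ≠ 3 → 6*val > 6*u + 53) ∧ ((¬(3*val ≠ 3)) → 2*val > 7))) ∧ ((¬(val > -7 ∧ u ≤ 5)) → ((2*val < 2*u - 9 → ((2*val < 2*u - 9 → ((2*val < 2*u - 9 → ((¬(2*val < 2*u - 9)) ∧ (3*val ≠ 3 → 6*val > 6*u + 53) ∧ ((¬(3*val ≠ 3)) → 2*val > 7))) ∧ ((¬(2*val < 2*u - 9)) → ((3*val ≠ 3 → 6*val > 6*u + 53) ∧ ((¬(3*val ≠ 3)) → 2*val > 7))))) ∧ ((¬(2*val < 2*u - 9)) → ((3*val ≠ 3 → 6*val > 6*u + 53) ∧ ((¬(3*val ≠ 3)) → 2*val > 7))))) ∧ ((¬(2*val < 2*u - 9)) → ((3*val ≠ 3 → 6*val > 6*u + 53) ∧ ((¬(3*val ≠ 3)) → 2*val > 7)))))
The weakest precondition is ((val > -7 ∧ u ≤ 5) → ((3*val ≠ 3 → 6*val > 6*u + 53) ∧ ((¬(3*val ≠ 3)) → 2*val > 7))) ∧ ((¬(val > -7 ∧ u ≤ 5)) → ((2*val < 2*u - 9 → ((2*val < 2*u - 9 → ((2*val < 2*u - 9 → ((¬(2*val < 2*u - 9)) ∧ (3*val ≠ 3 → 6*val > 6*u + 53) ∧ ((¬(3*val ≠ 3)) → 2*val > 7))) ∧ ((¬(2*val < 2*u - 9)) → ((3*val ≠ 3 → 6*val > 6*u + 53) ∧ ((¬(3*val ≠ 3)) → 2*val > 7))))) ∧ ((¬(2*val < 2*u - 9)) → ((3*val ≠ 3 → 6*val > 6*u + 53) ∧ ((¬(3*val ≠ 3)) → 2*val > 7))))) ∧ ((¬(2*val < 2*u - 9)) → ((3*val ≠ 3 → 6*val > 6*u + 53) ∧ ((¬(3*val ≠ 3)) → 2*val > 7))))).
Check whether (val > -7 → ((3*val ≠ 3 → 6*val > 65) ∧ ((¬(3*val ≠ 3)) → 2*val > 7))) ∧ ((¬(val > -7)) → ((2*val < -5 → ((2*val < -5 → ((2*val < -5 → ((¬(2*val < -5)) ∧ (3*val ≠ 3 → 6*val > 65) ∧ ((¬(3*val ≠ 3)) → 2*val > 7))) ∧ ((¬(2*val < -5)) → ((3*val ≠ 3 → 6*val > 65) ∧ ((¬(3*val ≠ 3)) → 2*val > 7))))) ∧ ((¬(2*val < -5)) → ((3*val ≠ 3 → 6*val > 65) ∧ ((¬(3*val ≠ 3)) → 2*val > 7))))) ∧ ((¬(2*val < -5)) → ((3*val ≠ 3 → 6*val > 65) ∧ ((¬(3*val ≠ 3)) → 2*val > 7))))) ∧ u = 4 implies it.
Countermodel: at the initial state u = 4, val = 11, the precondition holds but the weakest precondition fails.
Answer: invalid


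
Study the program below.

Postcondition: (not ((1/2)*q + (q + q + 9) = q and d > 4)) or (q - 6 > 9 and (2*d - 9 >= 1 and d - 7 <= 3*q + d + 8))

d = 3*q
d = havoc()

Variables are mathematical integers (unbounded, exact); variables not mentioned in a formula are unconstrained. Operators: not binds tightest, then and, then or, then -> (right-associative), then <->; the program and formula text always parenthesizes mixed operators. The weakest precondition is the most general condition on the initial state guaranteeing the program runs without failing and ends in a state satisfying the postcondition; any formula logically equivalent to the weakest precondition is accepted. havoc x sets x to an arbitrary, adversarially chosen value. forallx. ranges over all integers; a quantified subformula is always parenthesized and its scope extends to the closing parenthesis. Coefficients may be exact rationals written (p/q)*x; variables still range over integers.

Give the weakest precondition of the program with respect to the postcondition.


Working backward. After the program, the postcondition (not ((1/2)*q + (q + q + 9) = q and d > 4)) or (q - 6 > 9 and (2*d - 9 >= 1 and d - 7 <= 3*q + d + 8)) must hold; in canonical form it is (not ((3/2)*q = -9 and d > 4)) or (q > 15 and 2*d >= 10 and 3*q >= -15).
Before havoc d: forall d_1. ((not ((3/2)*q = -9 and d_1 > 4)) or (q > 15 and 2*d_1 >= 10 and 3*q >= -15))
Before d := 3*q: forall d_1. ((not ((3/2)*q = -9 and d_1 > 4)) or (q > 15 and 2*d_1 >= 10 and 3*q >= -15))
Answer: WP = forall d_1. ((not ((3/2)*q = -9 and d_1 > 4)) or (q > 15 and 2*d_1 >= 10 and 3*q >= -15))


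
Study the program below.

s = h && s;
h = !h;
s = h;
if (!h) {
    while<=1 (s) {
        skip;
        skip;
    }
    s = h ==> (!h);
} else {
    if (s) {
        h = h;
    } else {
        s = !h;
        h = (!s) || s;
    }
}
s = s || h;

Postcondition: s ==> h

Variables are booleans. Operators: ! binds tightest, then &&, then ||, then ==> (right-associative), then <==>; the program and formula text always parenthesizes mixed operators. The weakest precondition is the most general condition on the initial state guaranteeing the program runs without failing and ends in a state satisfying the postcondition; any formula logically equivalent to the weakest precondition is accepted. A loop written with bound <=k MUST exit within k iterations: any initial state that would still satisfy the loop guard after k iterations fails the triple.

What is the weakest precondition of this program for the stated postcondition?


Working backward. After the program, s ==> h must hold.
Before s := s || h: (s || h) ==> h
Then branch requires (s ==> ((!s) && (((h ==> (!h)) || h) ==> h))) && ((!s) ==> (((h ==> (!h)) || h) ==> h)); else branch requires s ==> ((s || h) ==> h).
Before the if: ((!h) ==> ((s ==> ((!s) && (((h ==> (!h)) || h) ==> h))) && ((!s) ==> (((h ==> (!h)) || h) ==> h)))) && (h ==> (s ==> ((s || h) ==> h)))
Before s := h: (!h) ==> ((h ==> ((!h) && (((h ==> (!h)) || h) ==> h))) && ((!h) ==> (((h ==> (!h)) || h) ==> h)))
Before h := !h: h ==> (((!h) ==> (h && ((((!h) ==> h) || (!h)) ==> (!h)))) && (h ==> ((((!h) ==> h) || (!h)) ==> (!h))))
Before s := h && s: h ==> (((!h) ==> (h && ((((!h) ==> h) || (!h)) ==> (!h)))) && (h ==> ((((!h) ==> h) || (!h)) ==> (!h))))
Answer: WP = h ==> (((!h) ==> (h && ((((!h) ==> h) || (!h)) ==> (!h)))) && (h ==> ((((!h) ==> h) || (!h)) ==> (!h))))


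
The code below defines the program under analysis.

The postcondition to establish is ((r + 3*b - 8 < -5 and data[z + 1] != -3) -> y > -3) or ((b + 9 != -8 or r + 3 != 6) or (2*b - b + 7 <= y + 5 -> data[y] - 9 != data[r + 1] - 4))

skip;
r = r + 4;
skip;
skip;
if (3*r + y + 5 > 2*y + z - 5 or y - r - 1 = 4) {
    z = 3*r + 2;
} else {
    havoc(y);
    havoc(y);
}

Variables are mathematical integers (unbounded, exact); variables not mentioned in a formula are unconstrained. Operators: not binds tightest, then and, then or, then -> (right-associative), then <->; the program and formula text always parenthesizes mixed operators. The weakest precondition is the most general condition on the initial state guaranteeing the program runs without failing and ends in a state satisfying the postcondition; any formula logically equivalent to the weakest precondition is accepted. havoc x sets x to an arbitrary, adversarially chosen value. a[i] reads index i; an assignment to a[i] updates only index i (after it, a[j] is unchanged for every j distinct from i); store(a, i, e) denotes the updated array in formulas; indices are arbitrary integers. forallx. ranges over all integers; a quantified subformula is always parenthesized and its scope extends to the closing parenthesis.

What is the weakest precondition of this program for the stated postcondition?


Working backward. After the program, the postcondition ((r + 3*b - 8 < -5 and data[z + 1] != -3) -> y > -3) or ((b + 9 != -8 or r + 3 != 6) or (2*b - b + 7 <= y + 5 -> data[y] - 9 != data[r + 1] - 4)) must hold; in canonical form it is ((3*b + r < 3 and data[z + 1] != -3) -> y > -3) or b != -17 or r != 3 or (b <= y - 2 -> data[y] != data[r + 1] + 5).
Then branch requires ((3*b + r < 3 and data[3*r + 3] != -3) -> y > -3) or b != -17 or r != 3 or (b <= y - 2 -> data[y] != data[r + 1] + 5); else branch requires forall y_1. (((3*b + r < 3 and data[z + 1] != -3) -> y_1 > -3) or b != -17 or r != 3 or (b <= y_1 - 2 -> data[y_1] != data[r + 1] + 5)).
Before the if: ((3*r > y + z - 10 or y = r + 5) -> (((3*b + r < 3 and data[3*r + 3] != -3) -> y > -3) or b != -17 or r != 3 or (b <= y - 2 -> data[y] != data[r + 1] + 5))) and ((not (3*r > y + z - 10 or y = r + 5)) -> (forall y_1. (((3*b + r < 3 and data[z + 1] != -3) -> y_1 > -3) or b != -17 or r != 3 or (b <= y_1 - 2 -> data[y_1] != data[r + 1] + 5))))
Before skip: ((3*r > y + z - 10 or y = r + 5) -> (((3*b + r < 3 and data[3*r + 3] != -3) -> y > -3) or b != -17 or r != 3 or (b <= y - 2 -> data[y] != data[r + 1] + 5))) and ((not (3*r > y + z - 10 or y = r + 5)) -> (forall y_1. (((3*b + r < 3 and data[z + 1] != -3) -> y_1 > -3) or b != -17 or r != 3 or (b <= y_1 - 2 -> data[y_1] != data[r + 1] + 5))))
Before skip: ((3*r > y + z - 10 or y = r + 5) -> (((3*b + r < 3 and data[3*r + 3] != -3) -> y > -3) or b != -17 or r != 3 or (b <= y - 2 -> data[y] != data[r + 1] + 5))) and ((not (3*r > y + z - 10 or y = r + 5)) -> (forall y_1. (((3*b + r < 3 and data[z + 1] != -3) -> y_1 > -3) or b != -17 or r != 3 or (b <= y_1 - 2 -> data[y_1] != data[r + 1] + 5))))
Before r := r + 4: ((3*r > y + z - 22 or y = r + 9) -> (((3*b + r < -1 and data[3*r + 15] != -3) -> y > -3) or b != -17 or r != -1 or (b <= y - 2 -> data[y] != data[r + 5] + 5))) and ((not (3*r > y + z - 22 or y = r + 9)) -> (forall y_1. (((3*b + r < -1 and data[z + 1] != -3) -> y_1 > -3) or b != -17 or r != -1 or (b <= y_1 - 2 -> data[y_1] != data[r + 5] + 5))))
Before skip: ((3*r > y + z - 22 or y = r + 9) -> (((3*b + r < -1 and data[3*r + 15] != -3) -> y > -3) or b != -17 or r != -1 or (b <= y - 2 -> data[y] != data[r + 5] + 5))) and ((not (3*r > y + z - 22 or y = r + 9)) -> (forall y_1. (((3*b + r < -1 and data[z + 1] != -3) -> y_1 > -3) or b != -17 or r != -1 or (b <= y_1 - 2 -> data[y_1] != data[r + 5] + 5))))
Answer: WP = ((3*r > y + z - 22 or y = r + 9) -> (((3*b + r < -1 and data[3*r + 15] != -3) -> y > -3) or b != -17 or r != -1 or (b <= y - 2 -> data[y] != data[r + 5] + 5))) and ((not (3*r > y + z - 22 or y = r + 9)) -> (forall y_1. (((3*b + r < -1 and data[z + 1] != -3) -> y_1 > -3) or b != -17 or r != -1 or (b <= y_1 - 2 -> data[y_1] != data[r + 5] + 5))))


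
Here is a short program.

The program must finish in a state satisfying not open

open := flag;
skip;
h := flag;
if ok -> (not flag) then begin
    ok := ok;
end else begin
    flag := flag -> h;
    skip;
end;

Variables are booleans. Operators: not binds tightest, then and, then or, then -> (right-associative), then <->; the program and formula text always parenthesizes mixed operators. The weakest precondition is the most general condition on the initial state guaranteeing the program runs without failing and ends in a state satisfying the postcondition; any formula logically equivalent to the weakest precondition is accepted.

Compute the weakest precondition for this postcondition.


Working backward. After the program, not open must hold.
Then branch requires not open; else branch requires not open.
Before the if: ((ok -> (not flag)) -> (not open)) and ((not (ok -> (not flag))) -> (not open))
Before h := flag: ((ok -> (not flag)) -> (not open)) and ((not (ok -> (not flag))) -> (not open))
Before skip: ((ok -> (not flag)) -> (not open)) and ((not (ok -> (not flag))) -> (not open))
Before open := flag: ((ok -> (not flag)) -> (not flag)) and ((not (ok -> (not flag))) -> (not flag))
Answer: WP = ((ok -> (not flag)) -> (not flag)) and ((not (ok -> (not flag))) -> (not flag))


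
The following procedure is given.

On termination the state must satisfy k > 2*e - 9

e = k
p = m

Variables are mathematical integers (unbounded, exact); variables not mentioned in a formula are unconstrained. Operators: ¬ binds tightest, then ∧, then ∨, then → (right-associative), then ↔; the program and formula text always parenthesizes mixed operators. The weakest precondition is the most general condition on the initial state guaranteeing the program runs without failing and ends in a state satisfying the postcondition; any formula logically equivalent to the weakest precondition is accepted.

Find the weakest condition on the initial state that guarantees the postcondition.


Working backward. After the program, k > 2*e - 9 must hold.
Before p := m: k > 2*e - 9
Before e := k: k < 9
Answer: WP = k < 9


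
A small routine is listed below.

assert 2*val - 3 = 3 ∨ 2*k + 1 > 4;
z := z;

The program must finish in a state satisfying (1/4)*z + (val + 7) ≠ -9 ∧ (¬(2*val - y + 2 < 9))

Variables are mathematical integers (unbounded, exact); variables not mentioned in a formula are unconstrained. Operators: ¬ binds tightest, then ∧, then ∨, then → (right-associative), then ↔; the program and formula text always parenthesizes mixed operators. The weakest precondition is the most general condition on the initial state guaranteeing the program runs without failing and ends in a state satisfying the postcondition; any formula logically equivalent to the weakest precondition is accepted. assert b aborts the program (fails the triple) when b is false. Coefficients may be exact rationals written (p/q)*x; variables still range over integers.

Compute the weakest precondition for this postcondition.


Working backward. After the program, the postcondition (1/4)*z + (val + 7) ≠ -9 ∧ (¬(2*val - y + 2 < 9)) must hold; in canonical form it is val + (1/4)*z ≠ -16 ∧ (¬(2*val < y + 7)).
Before z := z: val + (1/4)*z ≠ -16 ∧ (¬(2*val < y + 7))
Before assert 2*val - 3 = 3 ∨ 2*k + 1 > 4: (2*val = 6 ∨ 2*k > 3) ∧ val + (1/4)*z ≠ -16 ∧ (¬(2*val < y + 7))
Answer: WP = (2*val = 6 ∨ 2*k > 3) ∧ val + (1/4)*z ≠ -16 ∧ (¬(2*val < y + 7))


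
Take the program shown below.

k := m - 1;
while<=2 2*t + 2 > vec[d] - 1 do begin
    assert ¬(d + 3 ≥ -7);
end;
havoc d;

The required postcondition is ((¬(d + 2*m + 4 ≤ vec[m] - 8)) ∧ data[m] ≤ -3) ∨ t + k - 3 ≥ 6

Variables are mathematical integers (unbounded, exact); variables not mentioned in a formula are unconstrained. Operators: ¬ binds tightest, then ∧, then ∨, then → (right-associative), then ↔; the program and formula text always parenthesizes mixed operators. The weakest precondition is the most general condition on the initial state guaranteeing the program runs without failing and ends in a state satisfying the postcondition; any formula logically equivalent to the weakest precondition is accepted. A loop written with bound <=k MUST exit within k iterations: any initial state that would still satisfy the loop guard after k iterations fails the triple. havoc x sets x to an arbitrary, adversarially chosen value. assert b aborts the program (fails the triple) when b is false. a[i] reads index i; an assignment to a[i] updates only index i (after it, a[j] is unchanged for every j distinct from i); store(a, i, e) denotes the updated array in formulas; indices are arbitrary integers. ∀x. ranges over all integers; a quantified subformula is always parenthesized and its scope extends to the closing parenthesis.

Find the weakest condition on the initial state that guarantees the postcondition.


Working backward. After the program, the postcondition ((¬(d + 2*m + 4 ≤ vec[m] - 8)) ∧ data[m] ≤ -3) ∨ t + k - 3 ≥ 6 must hold; in canonical form it is ((¬(d + 2*m ≤ vec[m] - 12)) ∧ data[m] ≤ -3) ∨ k + t ≥ 9.
Before havoc d: ∀d_1. (((¬(d_1 + 2*m ≤ vec[m] - 12)) ∧ data[m] ≤ -3) ∨ k + t ≥ 9)
Before the loop (bound <=2), unroll the exhaustion recursion (WP_0 = exit-now case; WP_j = one more guarded iteration, up to j = 2):
  WP_0: (¬(2*t > vec[d] - 3)) ∧ (∀d_1. (((¬(d_1 + 2*m ≤ vec[m] - 12)) ∧ data[m] ≤ -3) ∨ k + t ≥ 9))
  WP_1: (2*t > vec[d] - 3 → ((¬(d ≥ -10)) ∧ (¬(2*t > vec[d] - 3)) ∧ (∀d_1. (((¬(d_1 + 2*m ≤ vec[m] - 12)) ∧ data[m] ≤ -3) ∨ k + t ≥ 9)))) ∧ ((¬(2*t > vec[d] - 3)) → (∀d_1. (((¬(d_1 + 2*m ≤ vec[m] - 12)) ∧ data[m] ≤ -3) ∨ k + t ≥ 9)))
  WP_2: (2*t > vec[d] - 3 → ((¬(d ≥ -10)) ∧ (2*t > vec[d] - 3 → ((¬(d ≥ -10)) ∧ (¬(2*t > vec[d] - 3)) ∧ (∀d_1. (((¬(d_1 + 2*m ≤ vec[m] - 12)) ∧ data[m] ≤ -3) ∨ k + t ≥ 9)))) ∧ ((¬(2*t > vec[d] - 3)) → (∀d_1. (((¬(d_1 + 2*m ≤ vec[m] - 12)) ∧ data[m] ≤ -3) ∨ k + t ≥ 9))))) ∧ ((¬(2*t > vec[d] - 3)) → (∀d_1. (((¬(d_1 + 2*m ≤ vec[m] - 12)) ∧ data[m] ≤ -3) ∨ k + t ≥ 9)))
So before the loop: (2*t > vec[d] - 3 → ((¬(d ≥ -10)) ∧ (2*t > vec[d] - 3 → ((¬(d ≥ -10)) ∧ (¬(2*t > vec[d] - 3)) ∧ (∀d_1. (((¬(d_1 + 2*m ≤ vec[m] - 12)) ∧ data[m] ≤ -3) ∨ k + t ≥ 9)))) ∧ ((¬(2*t > vec[d] - 3)) → (∀d_1. (((¬(d_1 + 2*m ≤ vec[m] - 12)) ∧ data[m] ≤ -3) ∨ k + t ≥ 9))))) ∧ ((¬(2*t > vec[d] - 3)) → (∀d_1. (((¬(d_1 + 2*m ≤ vec[m] - 12)) ∧ data[m] ≤ -3) ∨ k + t ≥ 9)))
Before k := m - 1: (2*t > vec[d] - 3 → ((¬(d ≥ -10)) ∧ (2*t > vec[d] - 3 → ((¬(d ≥ -10)) ∧ (¬(2*t > vec[d] - 3)) ∧ (∀d_1. (((¬(d_1 + 2*m ≤ vec[m] - 12)) ∧ data[m] ≤ -3) ∨ m + t ≥ 10)))) ∧ ((¬(2*t > vec[d] - 3)) → (∀d_1. (((¬(d_1 + 2*m ≤ vec[m] - 12)) ∧ data[m] ≤ -3) ∨ m + t ≥ 10))))) ∧ ((¬(2*t > vec[d] - 3)) → (∀d_1. (((¬(d_1 + 2*m ≤ vec[m] - 12)) ∧ data[m] ≤ -3) ∨ m + t ≥ 10)))
Answer: WP = (2*t > vec[d] - 3 → ((¬(d ≥ -10)) ∧ (2*t > vec[d] - 3 → ((¬(d ≥ -10)) ∧ (¬(2*t > vec[d] - 3)) ∧ (∀d_1. (((¬(d_1 + 2*m ≤ vec[m] - 12)) ∧ data[m] ≤ -3) ∨ m + t ≥ 10)))) ∧ ((¬(2*t > vec[d] - 3)) → (∀d_1. (((¬(d_1 + 2*m ≤ vec[m] - 12)) ∧ data[m] ≤ -3) ∨ m + t ≥ 10))))) ∧ ((¬(2*t > vec[d] - 3)) → (∀d_1. (((¬(d_1 + 2*m ≤ vec[m] - 12)) ∧ data[m] ≤ -3) ∨ m + t ≥ 10)))


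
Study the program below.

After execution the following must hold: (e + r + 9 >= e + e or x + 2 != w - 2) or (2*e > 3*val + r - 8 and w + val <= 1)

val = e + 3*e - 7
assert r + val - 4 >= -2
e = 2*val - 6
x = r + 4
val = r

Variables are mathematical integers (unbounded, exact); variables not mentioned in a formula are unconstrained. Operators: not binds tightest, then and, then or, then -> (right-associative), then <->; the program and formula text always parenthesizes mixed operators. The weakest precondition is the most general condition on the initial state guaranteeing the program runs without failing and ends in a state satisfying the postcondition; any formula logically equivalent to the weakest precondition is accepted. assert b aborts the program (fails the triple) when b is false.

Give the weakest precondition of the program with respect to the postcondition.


Working backward. After the program, the postcondition (e + r + 9 >= e + e or x + 2 != w - 2) or (2*e > 3*val + r - 8 and w + val <= 1) must hold; in canonical form it is r >= e - 9 or x != w - 4 or (2*e > r + 3*val - 8 and val + w <= 1).
Before val := r: r >= e - 9 or x != w - 4 or (2*e > 4*r - 8 and r + w <= 1)
Before x := r + 4: r >= e - 9 or r != w - 8 or (2*e > 4*r - 8 and r + w <= 1)
Before e := 2*val - 6: r >= 2*val - 15 or r != w - 8 or (4*val > 4*r + 4 and r + w <= 1)
Before assert r + val - 4 >= -2: r + val >= 2 and (r >= 2*val - 15 or r != w - 8 or (4*val > 4*r + 4 and r + w <= 1))
Before val := e + 3*e - 7: 4*e + r >= 9 and (r >= 8*e - 29 or r != w - 8 or (16*e > 4*r + 32 and r + w <= 1))
Answer: WP = 4*e + r >= 9 and (r >= 8*e - 29 or r != w - 8 or (16*e > 4*r + 32 and r + w <= 1))


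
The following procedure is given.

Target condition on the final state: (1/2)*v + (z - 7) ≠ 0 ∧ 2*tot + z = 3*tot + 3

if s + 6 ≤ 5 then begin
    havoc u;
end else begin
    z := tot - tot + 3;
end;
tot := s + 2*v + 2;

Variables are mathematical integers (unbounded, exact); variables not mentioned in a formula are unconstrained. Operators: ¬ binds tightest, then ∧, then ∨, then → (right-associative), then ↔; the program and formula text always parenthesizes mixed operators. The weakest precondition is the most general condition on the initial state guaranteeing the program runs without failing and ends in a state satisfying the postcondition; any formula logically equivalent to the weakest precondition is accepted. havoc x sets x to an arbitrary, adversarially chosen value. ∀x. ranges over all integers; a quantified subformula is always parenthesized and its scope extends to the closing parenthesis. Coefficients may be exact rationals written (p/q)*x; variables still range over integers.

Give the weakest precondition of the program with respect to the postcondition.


Working backward. After the program, the postcondition (1/2)*v + (z - 7) ≠ 0 ∧ 2*tot + z = 3*tot + 3 must hold; in canonical form it is (1/2)*v + z ≠ 7 ∧ z = tot + 3.
Before tot := s + 2*v + 2: (1/2)*v + z ≠ 7 ∧ z = s + 2*v + 5
Then branch requires (1/2)*v + z ≠ 7 ∧ z = s + 2*v + 5; else branch requires (1/2)*v ≠ 4 ∧ s + 2*v = -2.
Before the if: (s ≤ -1 → ((1/2)*v + z ≠ 7 ∧ z = s + 2*v + 5)) ∧ ((¬(s ≤ -1)) → ((1/2)*v ≠ 4 ∧ s + 2*v = -2))
Answer: WP = (s ≤ -1 → ((1/2)*v + z ≠ 7 ∧ z = s + 2*v + 5)) ∧ ((¬(s ≤ -1)) → ((1/2)*v ≠ 4 ∧ s + 2*v = -2))


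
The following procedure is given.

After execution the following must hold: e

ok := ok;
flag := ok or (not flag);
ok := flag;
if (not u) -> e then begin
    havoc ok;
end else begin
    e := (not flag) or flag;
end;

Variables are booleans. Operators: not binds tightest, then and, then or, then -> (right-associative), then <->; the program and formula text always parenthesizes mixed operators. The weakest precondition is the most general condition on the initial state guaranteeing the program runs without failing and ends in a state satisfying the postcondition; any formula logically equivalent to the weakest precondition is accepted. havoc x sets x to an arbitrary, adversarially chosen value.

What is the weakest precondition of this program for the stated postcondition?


Working backward. After the program, e must hold.
Then branch requires e; else branch requires true.
Before the if: ((not u) -> e) -> e
Before ok := flag: ((not u) -> e) -> e
Before flag := ok or (not flag): ((not u) -> e) -> e
Before ok := ok: ((not u) -> e) -> e
Answer: WP = ((not u) -> e) -> e


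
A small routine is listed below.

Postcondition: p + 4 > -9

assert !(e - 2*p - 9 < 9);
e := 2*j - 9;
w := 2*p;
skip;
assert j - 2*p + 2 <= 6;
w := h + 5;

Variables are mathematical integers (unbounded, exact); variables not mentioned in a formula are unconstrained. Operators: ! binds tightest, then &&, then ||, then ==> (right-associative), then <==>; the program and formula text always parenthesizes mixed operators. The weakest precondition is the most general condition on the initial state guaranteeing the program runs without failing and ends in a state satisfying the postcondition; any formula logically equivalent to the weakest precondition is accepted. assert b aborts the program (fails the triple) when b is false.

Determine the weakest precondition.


Working backward. After the program, the postcondition p + 4 > -9 must hold; in canonical form it is p > -13.
Before w := h + 5: p > -13
Before assert j - 2*p + 2 <= 6: j <= 2*p + 4 && p > -13
Before skip: j <= 2*p + 4 && p > -13
Before w := 2*p: j <= 2*p + 4 && p > -13
Before e := 2*j - 9: j <= 2*p + 4 && p > -13
Before assert !(e - 2*p - 9 < 9): (!(e < 2*p + 18)) && j <= 2*p + 4 && p > -13
Answer: WP = (!(e < 2*p + 18)) && j <= 2*p + 4 && p > -13


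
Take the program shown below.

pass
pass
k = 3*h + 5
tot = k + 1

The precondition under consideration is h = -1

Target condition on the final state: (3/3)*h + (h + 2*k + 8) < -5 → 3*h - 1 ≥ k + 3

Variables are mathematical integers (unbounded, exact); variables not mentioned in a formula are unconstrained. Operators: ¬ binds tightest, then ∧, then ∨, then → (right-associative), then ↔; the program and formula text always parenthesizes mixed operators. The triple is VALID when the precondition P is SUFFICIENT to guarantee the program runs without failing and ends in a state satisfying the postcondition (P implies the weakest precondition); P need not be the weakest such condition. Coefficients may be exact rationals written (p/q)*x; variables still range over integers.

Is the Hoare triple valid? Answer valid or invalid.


Working backward. After the program, the postcondition (3/3)*h + (h + 2*k + 8) < -5 → 3*h - 1 ≥ k + 3 must hold; in canonical form it is 2*h + 2*k < -13 → 3*h ≥ k + 4.
Before tot := k + 1: 2*h + 2*k < -13 → 3*h ≥ k + 4
Before k := 3*h + 5: ¬(8*h < -23)
Before skip: ¬(8*h < -23)
Before skip: ¬(8*h < -23)
The weakest precondition is ¬(8*h < -23).
Check whether h = -1 implies it.
Every state satisfying the precondition satisfies the weakest precondition: the implication holds.
Answer: valid


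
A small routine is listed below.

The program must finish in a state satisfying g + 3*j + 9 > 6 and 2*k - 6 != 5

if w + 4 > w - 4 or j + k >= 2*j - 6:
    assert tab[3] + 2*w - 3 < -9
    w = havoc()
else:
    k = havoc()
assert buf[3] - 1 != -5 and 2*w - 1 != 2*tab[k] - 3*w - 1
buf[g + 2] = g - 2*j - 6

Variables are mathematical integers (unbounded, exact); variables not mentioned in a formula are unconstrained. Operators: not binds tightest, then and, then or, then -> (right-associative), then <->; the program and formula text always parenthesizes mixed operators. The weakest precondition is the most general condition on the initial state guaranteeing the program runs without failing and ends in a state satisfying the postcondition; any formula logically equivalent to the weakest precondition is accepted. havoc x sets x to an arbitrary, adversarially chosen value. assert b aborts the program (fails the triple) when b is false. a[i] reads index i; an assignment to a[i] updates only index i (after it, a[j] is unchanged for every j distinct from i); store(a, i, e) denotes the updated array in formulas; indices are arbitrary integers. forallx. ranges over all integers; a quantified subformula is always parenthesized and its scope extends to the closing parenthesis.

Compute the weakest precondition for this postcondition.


Working backward. After the program, the postcondition g + 3*j + 9 > 6 and 2*k - 6 != 5 must hold; in canonical form it is g + 3*j > -3 and 2*k != 11.
Before buf[g + 2] := g - 2*j - 6: g + 3*j > -3 and 2*k != 11
Before assert buf[3] - 1 != -5 and 2*w - 1 != 2*tab[k] - 3*w - 1: buf[3] != -4 and 5*w != 2*tab[k] and g + 3*j > -3 and 2*k != 11
Then branch requires tab[3] + 2*w < -6 and (forall w_1. (buf[3] != -4 and 5*w_1 != 2*tab[k] and g + 3*j > -3 and 2*k != 11)); else branch requires forall k_1. (buf[3] != -4 and 5*w != 2*tab[k_1] and g + 3*j > -3 and 2*k_1 != 11).
Before the if: tab[3] + 2*w < -6 and (forall w_1. (buf[3] != -4 and 5*w_1 != 2*tab[k] and g + 3*j > -3 and 2*k != 11))
Answer: WP = tab[3] + 2*w < -6 and (forall w_1. (buf[3] != -4 and 5*w_1 != 2*tab[k] and g + 3*j > -3 and 2*k != 11))


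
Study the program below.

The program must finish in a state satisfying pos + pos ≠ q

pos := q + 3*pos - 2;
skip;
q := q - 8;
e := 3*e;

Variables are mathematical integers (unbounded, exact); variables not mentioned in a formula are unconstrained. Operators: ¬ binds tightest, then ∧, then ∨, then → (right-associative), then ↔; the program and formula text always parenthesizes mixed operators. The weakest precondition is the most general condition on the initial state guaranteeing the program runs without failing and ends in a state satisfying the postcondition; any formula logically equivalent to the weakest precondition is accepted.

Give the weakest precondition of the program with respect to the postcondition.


Working backward. After the program, the postcondition pos + pos ≠ q must hold; in canonical form it is 2*pos ≠ q.
Before e := 3*e: 2*pos ≠ q
Before q := q - 8: 2*pos ≠ q - 8
Before skip: 2*pos ≠ q - 8
Before pos := q + 3*pos - 2: 6*pos + q ≠ -4
Answer: WP = 6*pos + q ≠ -4


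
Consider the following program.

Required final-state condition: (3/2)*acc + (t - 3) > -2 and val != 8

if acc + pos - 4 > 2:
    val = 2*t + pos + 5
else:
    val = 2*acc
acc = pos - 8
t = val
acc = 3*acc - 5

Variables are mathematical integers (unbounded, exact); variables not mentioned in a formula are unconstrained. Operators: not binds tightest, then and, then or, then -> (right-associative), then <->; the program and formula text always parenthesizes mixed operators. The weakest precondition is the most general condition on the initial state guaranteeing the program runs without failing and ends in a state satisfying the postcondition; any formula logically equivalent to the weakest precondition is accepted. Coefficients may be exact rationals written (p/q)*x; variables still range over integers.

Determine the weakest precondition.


Working backward. After the program, the postcondition (3/2)*acc + (t - 3) > -2 and val != 8 must hold; in canonical form it is (3/2)*acc + t > 1 and val != 8.
Before acc := 3*acc - 5: (9/2)*acc + t > 17/2 and val != 8
Before t := val: (9/2)*acc + val > 17/2 and val != 8
Before acc := pos - 8: (9/2)*pos + val > 89/2 and val != 8
Then branch requires (11/2)*pos + 2*t > 79/2 and pos + 2*t != 3; else branch requires 2*acc + (9/2)*pos > 89/2 and 2*acc != 8.
Before the if: (acc + pos > 6 -> ((11/2)*pos + 2*t > 79/2 and pos + 2*t != 3)) and ((not (acc + pos > 6)) -> (2*acc + (9/2)*pos > 89/2 and 2*acc != 8))
Answer: WP = (acc + pos > 6 -> ((11/2)*pos + 2*t > 79/2 and pos + 2*t != 3)) and ((not (acc + pos > 6)) -> (2*acc + (9/2)*pos > 89/2 and 2*acc != 8))
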